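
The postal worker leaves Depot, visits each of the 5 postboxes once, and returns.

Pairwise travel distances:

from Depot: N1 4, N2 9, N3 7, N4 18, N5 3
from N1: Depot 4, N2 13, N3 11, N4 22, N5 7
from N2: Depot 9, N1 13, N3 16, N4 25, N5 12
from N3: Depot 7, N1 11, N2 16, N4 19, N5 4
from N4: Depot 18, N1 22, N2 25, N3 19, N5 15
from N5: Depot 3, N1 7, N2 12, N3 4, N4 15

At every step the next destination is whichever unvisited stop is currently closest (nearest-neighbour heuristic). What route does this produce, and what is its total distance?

At Depot the remaining stops are N5 3, N1 4, N3 7, N2 9, N4 18; go to N5.
At N5 the remaining stops are N3 4, N1 7, N2 12, N4 15; go to N3.
At N3 the remaining stops are N1 11, N2 16, N4 19; go to N1.
At N1 the remaining stops are N2 13, N4 22; go to N2.
At N2 the remaining stops are N4 25; go to N4.
Return N4→Depot: 18.
Total = 3 + 4 + 11 + 13 + 25 + 18 = 74.

Nearest-neighbour total = 74; route Depot → N5 → N3 → N1 → N2 → N4 → Depot.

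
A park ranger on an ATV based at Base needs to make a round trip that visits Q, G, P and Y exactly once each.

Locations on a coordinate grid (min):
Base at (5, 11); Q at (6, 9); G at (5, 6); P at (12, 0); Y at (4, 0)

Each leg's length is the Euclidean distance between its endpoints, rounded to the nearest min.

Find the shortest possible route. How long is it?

Base→Q→G→P→Y→Base: 2+3+9+8+11 = 33
Base→Q→G→Y→P→Base: 2+3+6+8+13 = 32
Base→Q→P→G→Y→Base: 2+11+9+6+11 = 39
Base→Q→P→Y→G→Base: 2+11+8+6+5 = 32
Base→Q→Y→G→P→Base: 2+9+6+9+13 = 39
Base→Q→Y→P→G→Base: 2+9+8+9+5 = 33
Base→G→Q→P→Y→Base: 5+3+11+8+11 = 38
Base→G→Q→Y→P→Base: 5+3+9+8+13 = 38
Base→G→P→Q→Y→Base: 5+9+11+9+11 = 45
Base→G→Y→Q→P→Base: 5+6+9+11+13 = 44
Base→P→Q→G→Y→Base: 13+11+3+6+11 = 44
Base→P→G→Q→Y→Base: 13+9+3+9+11 = 45
The minimum is 32.
One optimal route: Base → Q → G → Y → P → Base (or its reverse).

32 min — the shortest possible round trip.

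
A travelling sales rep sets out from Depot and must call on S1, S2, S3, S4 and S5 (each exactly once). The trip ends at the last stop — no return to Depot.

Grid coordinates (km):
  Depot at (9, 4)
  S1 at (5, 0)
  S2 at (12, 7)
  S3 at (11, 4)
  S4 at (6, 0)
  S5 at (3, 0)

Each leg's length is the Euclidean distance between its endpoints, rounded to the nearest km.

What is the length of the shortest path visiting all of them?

Shortest open route: 16 km.

There are 5! = 120 possible orderings.
Depot - S1 - S2 - S3 - S4 - S5: 6+10+3+6+3 = 28
Depot - S1 - S2 - S3 - S5 - S4: 6+10+3+9+3 = 31
Depot - S1 - S2 - S4 - S3 - S5: 6+10+9+6+9 = 40
Depot - S1 - S2 - S4 - S5 - S3: 6+10+9+3+9 = 37
Depot - S1 - S2 - S5 - S3 - S4: 6+10+11+9+6 = 42
Depot - S1 - S2 - S5 - S4 - S3: 6+10+11+3+6 = 36
Depot - S1 - S3 - S2 - S4 - S5: 6+7+3+9+3 = 28
Depot - S1 - S3 - S2 - S5 - S4: 6+7+3+11+3 = 30
Depot - S1 - S3 - S4 - S2 - S5: 6+7+6+9+11 = 39
Depot - S1 - S3 - S4 - S5 - S2: 6+7+6+3+11 = 33
Depot - S1 - S3 - S5 - S2 - S4: 6+7+9+11+9 = 42
Depot - S1 - S3 - S5 - S4 - S2: 6+7+9+3+9 = 34
Depot - S1 - S4 - S2 - S3 - S5: 6+1+9+3+9 = 28
Depot - S1 - S4 - S2 - S5 - S3: 6+1+9+11+9 = 36
… (106 more)
Depot - S2 - S3 - S4 - S1 - S5: 4+3+6+1+2 = 16  ← best
The minimum is 16.
One shortest path: Depot → S2 → S3 → S4 → S1 → S5.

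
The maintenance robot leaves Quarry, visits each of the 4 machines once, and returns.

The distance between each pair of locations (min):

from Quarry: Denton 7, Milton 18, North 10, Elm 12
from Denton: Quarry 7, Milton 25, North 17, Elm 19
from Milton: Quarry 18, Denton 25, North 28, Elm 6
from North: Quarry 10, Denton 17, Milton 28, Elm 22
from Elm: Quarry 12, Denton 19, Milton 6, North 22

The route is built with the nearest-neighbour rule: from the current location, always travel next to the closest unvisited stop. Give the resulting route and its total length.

Total distance 70 min via the nearest-neighbour route Quarry → Denton → North → Elm → Milton → Quarry.

From Quarry: distances to unvisited — Denton=7, North=10, Elm=12, Milton=18. Nearest is Denton (7).
From Denton: distances to unvisited — North=17, Elm=19, Milton=25. Nearest is North (17).
From North: distances to unvisited — Elm=22, Milton=28. Nearest is Elm (22).
From Elm: distances to unvisited — Milton=6. Nearest is Milton (6).
Return Milton→Quarry: 18.
Total = 7 + 17 + 22 + 6 + 18 = 70.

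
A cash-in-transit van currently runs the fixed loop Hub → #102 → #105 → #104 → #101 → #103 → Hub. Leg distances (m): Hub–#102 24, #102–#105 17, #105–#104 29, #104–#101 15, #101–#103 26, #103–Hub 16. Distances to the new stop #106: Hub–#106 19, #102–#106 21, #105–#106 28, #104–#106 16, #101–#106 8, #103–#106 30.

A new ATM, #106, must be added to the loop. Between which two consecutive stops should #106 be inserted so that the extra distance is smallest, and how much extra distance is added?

Insertion cost between consecutive stops i–j is d(i,#106) + d(#106,j) − d(i,j):
  between Hub and #102: 19 + 21 − 24 = 16
  between #102 and #105: 21 + 28 − 17 = 32
  between #105 and #104: 28 + 16 − 29 = 15
  between #104 and #101: 16 + 8 − 15 = 9
  between #101 and #103: 8 + 30 − 26 = 12
  between #103 and Hub: 30 + 19 − 16 = 33
Cheapest insertion is between #104 and #101, adding 9.
New total = 127 + 9 = 136.

+9 m — insert #106 between #104 and #101.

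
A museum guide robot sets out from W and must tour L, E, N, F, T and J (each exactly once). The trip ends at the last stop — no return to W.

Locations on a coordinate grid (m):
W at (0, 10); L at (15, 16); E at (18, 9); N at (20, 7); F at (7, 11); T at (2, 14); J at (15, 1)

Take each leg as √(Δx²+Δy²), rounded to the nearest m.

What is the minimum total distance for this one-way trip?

Shortest open route: 38 m.

There are 6! = 720 possible orderings.
W - L - E - N - F - T - J: 16+8+3+14+6+18 = 65
W - L - E - N - F - J - T: 16+8+3+14+13+18 = 72
W - L - E - N - T - F - J: 16+8+3+19+6+13 = 65
W - L - E - N - T - J - F: 16+8+3+19+18+13 = 77
W - L - E - N - J - F - T: 16+8+3+8+13+6 = 54
W - L - E - N - J - T - F: 16+8+3+8+18+6 = 59
W - L - E - F - N - T - J: 16+8+11+14+19+18 = 86
W - L - E - F - N - J - T: 16+8+11+14+8+18 = 75
… (712 more)
W - T - F - L - E - N - J: 4+6+9+8+3+8 = 38  ← best
The minimum is 38.
One shortest path: W → T → F → L → E → N → J.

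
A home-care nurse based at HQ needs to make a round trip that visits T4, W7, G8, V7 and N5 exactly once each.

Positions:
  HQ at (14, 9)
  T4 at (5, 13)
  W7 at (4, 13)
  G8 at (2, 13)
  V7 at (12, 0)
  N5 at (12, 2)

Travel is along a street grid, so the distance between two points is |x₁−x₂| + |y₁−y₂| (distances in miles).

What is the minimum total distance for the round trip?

With 5 stops there are 5!/2 = 60 distinct round trips (a route and its reverse cost the same).
HQ - T4 - W7 - G8 - V7 - N5 - HQ: 13+1+2+23+2+9 = 50
HQ - T4 - W7 - G8 - N5 - V7 - HQ: 13+1+2+21+2+11 = 50
HQ - T4 - W7 - V7 - G8 - N5 - HQ: 13+1+21+23+21+9 = 88
HQ - T4 - W7 - V7 - N5 - G8 - HQ: 13+1+21+2+21+16 = 74
HQ - T4 - W7 - N5 - G8 - V7 - HQ: 13+1+19+21+23+11 = 88
HQ - T4 - W7 - N5 - V7 - G8 - HQ: 13+1+19+2+23+16 = 74
HQ - T4 - G8 - W7 - V7 - N5 - HQ: 13+3+2+21+2+9 = 50
HQ - T4 - G8 - W7 - N5 - V7 - HQ: 13+3+2+19+2+11 = 50
HQ - T4 - G8 - V7 - W7 - N5 - HQ: 13+3+23+21+19+9 = 88
HQ - T4 - G8 - V7 - N5 - W7 - HQ: 13+3+23+2+19+14 = 74
HQ - T4 - G8 - N5 - W7 - V7 - HQ: 13+3+21+19+21+11 = 88
HQ - T4 - G8 - N5 - V7 - W7 - HQ: 13+3+21+2+21+14 = 74
HQ - T4 - V7 - W7 - G8 - N5 - HQ: 13+20+21+2+21+9 = 86
HQ - T4 - V7 - W7 - N5 - G8 - HQ: 13+20+21+19+21+16 = 110
… (46 more)
The minimum is 50.
One optimal route: HQ → T4 → W7 → G8 → V7 → N5 → HQ (or its reverse).

Shortest round trip = 50 miles.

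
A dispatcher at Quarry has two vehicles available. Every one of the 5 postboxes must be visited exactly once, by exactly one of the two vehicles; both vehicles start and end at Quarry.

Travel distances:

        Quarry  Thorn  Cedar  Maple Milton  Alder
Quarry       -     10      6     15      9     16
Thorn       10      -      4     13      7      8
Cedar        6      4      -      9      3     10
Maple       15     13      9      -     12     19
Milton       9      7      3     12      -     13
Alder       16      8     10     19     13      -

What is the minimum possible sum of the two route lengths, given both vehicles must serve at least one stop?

Minimum combined distance: 70.

There are 2^4 − 1 = 15 ways to divide the 5 stops into two non-empty groups. For each, the best each vehicle can do is its own shortest tour through its group:
  {Thorn} + {Cedar, Maple, Milton, Alder}: 20 + 56 = 76
  {Cedar} + {Thorn, Maple, Milton, Alder}: 12 + 58 = 70
  {Thorn, Cedar} + {Maple, Milton, Alder}: 20 + 56 = 76
  {Maple} + {Thorn, Cedar, Milton, Alder}: 30 + 40 = 70
  {Thorn, Maple} + {Cedar, Milton, Alder}: 38 + 38 = 76
  {Cedar, Maple} + {Thorn, Milton, Alder}: 30 + 40 = 70
  … (15 splits in total)
Best: vehicle 1 Quarry → Cedar → Quarry = 12; vehicle 2 Quarry → Thorn → Alder → Maple → Milton → Quarry = 58; combined 70.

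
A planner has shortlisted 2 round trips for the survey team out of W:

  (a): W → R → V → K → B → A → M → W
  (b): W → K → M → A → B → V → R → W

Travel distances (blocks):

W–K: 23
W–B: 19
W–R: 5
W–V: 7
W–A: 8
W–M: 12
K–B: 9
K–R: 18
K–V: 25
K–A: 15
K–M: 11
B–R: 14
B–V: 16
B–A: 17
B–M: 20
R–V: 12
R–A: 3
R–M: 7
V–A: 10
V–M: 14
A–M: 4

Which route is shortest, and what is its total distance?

84 blocks — (a) is the shortest.

(a): 5 + 12 + 25 + 9 + 17 + 4 + 12 = 84
(b): 23 + 11 + 4 + 17 + 16 + 12 + 5 = 88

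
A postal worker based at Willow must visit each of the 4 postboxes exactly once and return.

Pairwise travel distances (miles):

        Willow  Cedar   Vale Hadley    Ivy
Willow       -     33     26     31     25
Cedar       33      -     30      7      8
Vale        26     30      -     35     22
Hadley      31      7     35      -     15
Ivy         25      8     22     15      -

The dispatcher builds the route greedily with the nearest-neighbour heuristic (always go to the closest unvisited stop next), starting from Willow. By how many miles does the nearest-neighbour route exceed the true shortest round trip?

The nearest-neighbour route is 7 miles longer than optimal.

From Willow: Ivy=25, Vale=26, Hadley=31, Cedar=33 → choose Ivy (25).
From Ivy: Cedar=8, Hadley=15, Vale=22 → choose Cedar (8).
From Cedar: Hadley=7, Vale=30 → choose Hadley (7).
From Hadley: Vale=35 → choose Vale (35).
NN route Willow → Ivy → Cedar → Hadley → Vale → Willow costs 101.
Optimal: Willow → Vale → Ivy → Cedar → Hadley → Willow costs 94 (by enumerating all 12 distinct tours).
Excess = 101 − 94 = 7.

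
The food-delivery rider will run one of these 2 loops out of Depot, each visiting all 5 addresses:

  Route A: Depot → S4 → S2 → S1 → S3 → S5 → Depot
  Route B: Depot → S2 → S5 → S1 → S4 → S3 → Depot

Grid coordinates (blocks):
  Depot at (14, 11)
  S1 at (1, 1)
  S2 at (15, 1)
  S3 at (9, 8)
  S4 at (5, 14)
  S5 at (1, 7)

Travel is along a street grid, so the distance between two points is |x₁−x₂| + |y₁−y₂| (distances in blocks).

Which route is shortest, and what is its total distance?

Route A: 12 + 23 + 14 + 15 + 9 + 17 = 90
Route B: 11 + 20 + 6 + 17 + 10 + 8 = 72

Shortest is Route B, total 72 blocks.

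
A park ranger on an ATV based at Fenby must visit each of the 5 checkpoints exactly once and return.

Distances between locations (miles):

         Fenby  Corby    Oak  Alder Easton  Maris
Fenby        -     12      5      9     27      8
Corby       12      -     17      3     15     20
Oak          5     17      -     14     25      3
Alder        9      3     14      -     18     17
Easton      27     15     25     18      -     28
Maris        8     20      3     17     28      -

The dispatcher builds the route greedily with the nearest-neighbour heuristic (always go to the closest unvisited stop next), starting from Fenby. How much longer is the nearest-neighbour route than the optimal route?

7 miles longer than the optimal tour.

Fenby: Oak=5, Maris=8, Alder=9, Corby=12, Easton=27 ⇒ Oak
Oak: Maris=3, Alder=14, Corby=17, Easton=25 ⇒ Maris
Maris: Alder=17, Corby=20, Easton=28 ⇒ Alder
Alder: Corby=3, Easton=18 ⇒ Corby
Corby: Easton=15 ⇒ Easton
NN route Fenby → Oak → Maris → Alder → Corby → Easton → Fenby costs 70.
Optimal: Fenby → Oak → Maris → Easton → Corby → Alder → Fenby costs 63 (by enumerating all 60 distinct tours).
Excess = 70 − 63 = 7.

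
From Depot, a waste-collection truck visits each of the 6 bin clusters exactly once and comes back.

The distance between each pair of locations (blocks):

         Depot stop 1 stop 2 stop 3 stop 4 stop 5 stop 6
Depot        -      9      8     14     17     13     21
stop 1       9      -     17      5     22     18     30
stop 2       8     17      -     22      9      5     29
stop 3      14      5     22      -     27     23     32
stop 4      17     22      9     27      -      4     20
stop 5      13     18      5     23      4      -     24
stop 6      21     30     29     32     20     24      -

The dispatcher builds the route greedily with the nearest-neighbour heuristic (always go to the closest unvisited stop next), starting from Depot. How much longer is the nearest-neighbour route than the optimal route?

From Depot: stop 2=8, stop 1=9, stop 5=13, stop 3=14, stop 4=17, stop 6=21 → choose stop 2 (8).
From stop 2: stop 5=5, stop 4=9, stop 1=17, stop 3=22, stop 6=29 → choose stop 5 (5).
From stop 5: stop 4=4, stop 1=18, stop 3=23, stop 6=24 → choose stop 4 (4).
From stop 4: stop 6=20, stop 1=22, stop 3=27 → choose stop 6 (20).
From stop 6: stop 1=30, stop 3=32 → choose stop 1 (30).
From stop 1: stop 3=5 → choose stop 3 (5).
NN route Depot → stop 2 → stop 5 → stop 4 → stop 6 → stop 1 → stop 3 → Depot costs 86.
Optimal: Depot → stop 1 → stop 3 → stop 6 → stop 4 → stop 5 → stop 2 → Depot costs 83 (by enumerating all 360 distinct tours).
Excess = 86 − 83 = 3.

Excess over optimum: 3 blocks.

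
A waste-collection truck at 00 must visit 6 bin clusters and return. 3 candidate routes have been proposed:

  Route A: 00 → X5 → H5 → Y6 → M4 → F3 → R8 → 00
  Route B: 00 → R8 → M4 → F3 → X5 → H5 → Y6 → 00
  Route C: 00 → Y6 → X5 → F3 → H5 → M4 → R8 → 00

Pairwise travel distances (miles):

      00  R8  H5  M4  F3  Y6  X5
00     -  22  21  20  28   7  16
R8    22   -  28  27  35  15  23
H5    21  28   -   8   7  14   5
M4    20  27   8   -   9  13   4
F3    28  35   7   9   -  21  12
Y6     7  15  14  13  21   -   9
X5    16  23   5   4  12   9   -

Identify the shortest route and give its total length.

Shortest is Route C, total 92 miles.

Route A: 16 + 5 + 14 + 13 + 9 + 35 + 22 = 114
Route B: 22 + 27 + 9 + 12 + 5 + 14 + 7 = 96
Route C: 7 + 9 + 12 + 7 + 8 + 27 + 22 = 92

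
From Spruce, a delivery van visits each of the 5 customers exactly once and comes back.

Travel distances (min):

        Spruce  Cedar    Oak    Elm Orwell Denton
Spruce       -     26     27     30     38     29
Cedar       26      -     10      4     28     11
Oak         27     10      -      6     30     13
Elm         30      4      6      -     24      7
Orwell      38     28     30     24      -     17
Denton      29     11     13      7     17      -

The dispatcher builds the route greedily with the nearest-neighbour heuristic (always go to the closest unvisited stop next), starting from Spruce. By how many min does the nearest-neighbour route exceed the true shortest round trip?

The nearest-neighbour route is 1 min longer than optimal.

Spruce: Cedar=26, Oak=27, Denton=29, Elm=30, Orwell=38 ⇒ Cedar
Cedar: Elm=4, Oak=10, Denton=11, Orwell=28 ⇒ Elm
Elm: Oak=6, Denton=7, Orwell=24 ⇒ Oak
Oak: Denton=13, Orwell=30 ⇒ Denton
Denton: Orwell=17 ⇒ Orwell
NN route Spruce → Cedar → Elm → Oak → Denton → Orwell → Spruce costs 104.
Optimal: Spruce → Oak → Cedar → Elm → Denton → Orwell → Spruce costs 103 (by enumerating all 60 distinct tours).
Excess = 104 − 103 = 1.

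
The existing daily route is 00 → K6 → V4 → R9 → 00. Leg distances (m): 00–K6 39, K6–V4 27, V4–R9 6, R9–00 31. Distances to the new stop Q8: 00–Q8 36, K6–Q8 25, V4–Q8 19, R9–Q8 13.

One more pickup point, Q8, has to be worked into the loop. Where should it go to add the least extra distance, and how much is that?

Insertion cost between consecutive stops i–j is d(i,Q8) + d(Q8,j) − d(i,j):
  between 00 and K6: 36 + 25 − 39 = 22
  between K6 and V4: 25 + 19 − 27 = 17
  between V4 and R9: 19 + 13 − 6 = 26
  between R9 and 00: 13 + 36 − 31 = 18
Cheapest insertion is between K6 and V4, adding 17.
New total = 103 + 17 = 120.

Minimum extra distance: 17 m, inserting Q8 between K6 and V4.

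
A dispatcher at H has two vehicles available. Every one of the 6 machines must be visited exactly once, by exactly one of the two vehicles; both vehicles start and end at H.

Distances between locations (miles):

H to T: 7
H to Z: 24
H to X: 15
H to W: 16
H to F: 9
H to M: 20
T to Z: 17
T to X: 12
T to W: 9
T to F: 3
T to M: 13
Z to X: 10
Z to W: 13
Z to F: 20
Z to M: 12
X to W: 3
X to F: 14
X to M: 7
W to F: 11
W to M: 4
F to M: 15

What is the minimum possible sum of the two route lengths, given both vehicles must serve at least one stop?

There are 2^5 − 1 = 31 ways to divide the 6 stops into two non-empty groups. For each, the best each vehicle can do is its own shortest tour through its group:
  {T} + {Z, X, W, F, M}: 14 + 61 = 75
  {Z} + {T, X, W, F, M}: 48 + 47 = 95
  {T, Z} + {X, W, F, M}: 48 + 46 = 94
  {X} + {T, Z, W, F, M}: 30 + 60 = 90
  {T, X} + {Z, W, F, M}: 34 + 60 = 94
  {Z, X} + {T, W, F, M}: 49 + 44 = 93
  … (31 splits in total)
Best: vehicle 1 H → T → H = 14; vehicle 2 H → X → Z → M → W → F → H = 61; combined 75.

Minimum combined distance: 75 miles.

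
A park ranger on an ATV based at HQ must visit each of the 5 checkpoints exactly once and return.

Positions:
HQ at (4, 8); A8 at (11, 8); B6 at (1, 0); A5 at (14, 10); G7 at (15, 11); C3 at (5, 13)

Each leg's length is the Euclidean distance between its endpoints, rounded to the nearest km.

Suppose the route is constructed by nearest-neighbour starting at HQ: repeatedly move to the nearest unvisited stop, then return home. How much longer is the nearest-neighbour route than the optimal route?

Excess over optimum: 3 km.

From HQ: C3=5, A8=7, B6=9, A5=10, G7=11 → choose C3 (5).
From C3: A8=8, A5=9, G7=10, B6=14 → choose A8 (8).
From A8: A5=4, G7=5, B6=13 → choose A5 (4).
From A5: G7=1, B6=16 → choose G7 (1).
From G7: B6=18 → choose B6 (18).
NN route HQ → C3 → A8 → A5 → G7 → B6 → HQ costs 45.
Optimal: HQ → B6 → A8 → A5 → G7 → C3 → HQ costs 42 (by enumerating all 60 distinct tours).
Excess = 45 − 42 = 3.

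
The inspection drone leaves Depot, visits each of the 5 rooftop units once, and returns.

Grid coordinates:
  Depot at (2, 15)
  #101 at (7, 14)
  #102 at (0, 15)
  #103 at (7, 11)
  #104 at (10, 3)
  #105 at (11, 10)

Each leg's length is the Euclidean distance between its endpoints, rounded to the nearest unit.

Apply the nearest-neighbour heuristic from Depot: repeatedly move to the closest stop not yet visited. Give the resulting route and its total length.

37 along Depot → #102 → #101 → #103 → #105 → #104 → Depot.

From Depot: distances to unvisited — #102=2, #101=5, #103=6, #105=10, #104=14. Nearest is #102 (2).
From #102: distances to unvisited — #101=7, #103=8, #105=12, #104=16. Nearest is #101 (7).
From #101: distances to unvisited — #103=3, #105=6, #104=11. Nearest is #103 (3).
From #103: distances to unvisited — #105=4, #104=9. Nearest is #105 (4).
From #105: distances to unvisited — #104=7. Nearest is #104 (7).
Return #104→Depot: 14.
Total = 2 + 7 + 3 + 4 + 7 + 14 = 37.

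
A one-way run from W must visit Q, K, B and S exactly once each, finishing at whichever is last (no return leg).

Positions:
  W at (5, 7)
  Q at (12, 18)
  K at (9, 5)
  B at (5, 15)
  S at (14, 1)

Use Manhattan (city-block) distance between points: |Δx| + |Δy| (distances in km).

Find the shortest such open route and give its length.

Minimum one-way distance = 43 km.

There are 4! = 24 possible orderings.
W → Q → K → B → S: 18+16+14+23 = 71
W → Q → K → S → B: 18+16+9+23 = 66
W → Q → B → K → S: 18+10+14+9 = 51
W → Q → B → S → K: 18+10+23+9 = 60
W → Q → S → K → B: 18+19+9+14 = 60
W → Q → S → B → K: 18+19+23+14 = 74
W → K → Q → B → S: 6+16+10+23 = 55
W → K → Q → S → B: 6+16+19+23 = 64
W → K → B → Q → S: 6+14+10+19 = 49
W → K → B → S → Q: 6+14+23+19 = 62
W → K → S → Q → B: 6+9+19+10 = 44
W → K → S → B → Q: 6+9+23+10 = 48
W → B → Q → K → S: 8+10+16+9 = 43
W → B → Q → S → K: 8+10+19+9 = 46
… (10 more)
The minimum is 43.
One shortest path: W → B → Q → K → S.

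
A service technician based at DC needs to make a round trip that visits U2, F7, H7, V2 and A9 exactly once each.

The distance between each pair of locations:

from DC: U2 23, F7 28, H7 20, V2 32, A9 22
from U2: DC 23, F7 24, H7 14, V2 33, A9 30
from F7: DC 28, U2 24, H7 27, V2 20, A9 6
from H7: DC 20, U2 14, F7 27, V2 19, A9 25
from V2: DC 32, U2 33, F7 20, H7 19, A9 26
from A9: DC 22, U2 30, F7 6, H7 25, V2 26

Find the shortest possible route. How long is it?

There are 60 distinct closed tours to check (reversals are equivalent).
DC → U2 → F7 → H7 → V2 → A9 → DC: 23+24+27+19+26+22 = 141
DC → U2 → F7 → H7 → A9 → V2 → DC: 23+24+27+25+26+32 = 157
DC → U2 → F7 → V2 → H7 → A9 → DC: 23+24+20+19+25+22 = 133
DC → U2 → F7 → V2 → A9 → H7 → DC: 23+24+20+26+25+20 = 138
DC → U2 → F7 → A9 → H7 → V2 → DC: 23+24+6+25+19+32 = 129
DC → U2 → F7 → A9 → V2 → H7 → DC: 23+24+6+26+19+20 = 118
DC → U2 → H7 → F7 → V2 → A9 → DC: 23+14+27+20+26+22 = 132
DC → U2 → H7 → F7 → A9 → V2 → DC: 23+14+27+6+26+32 = 128
DC → U2 → H7 → V2 → F7 → A9 → DC: 23+14+19+20+6+22 = 104
DC → U2 → H7 → V2 → A9 → F7 → DC: 23+14+19+26+6+28 = 116
DC → U2 → H7 → A9 → F7 → V2 → DC: 23+14+25+6+20+32 = 120
DC → U2 → H7 → A9 → V2 → F7 → DC: 23+14+25+26+20+28 = 136
DC → U2 → V2 → F7 → H7 → A9 → DC: 23+33+20+27+25+22 = 150
DC → U2 → V2 → F7 → A9 → H7 → DC: 23+33+20+6+25+20 = 127
… (46 more)
The minimum is 104.
One optimal route: DC → U2 → H7 → V2 → F7 → A9 → DC (or its reverse).

Shortest round trip = 104.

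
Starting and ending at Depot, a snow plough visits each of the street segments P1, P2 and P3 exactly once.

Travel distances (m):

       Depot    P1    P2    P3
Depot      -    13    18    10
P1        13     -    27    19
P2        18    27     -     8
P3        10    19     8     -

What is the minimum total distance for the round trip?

58 m — the shortest possible round trip.

Depot - P1 - P2 - P3 - Depot: 13+27+8+10 = 58
Depot - P1 - P3 - P2 - Depot: 13+19+8+18 = 58
Depot - P2 - P1 - P3 - Depot: 18+27+19+10 = 74
The minimum is 58.
One optimal route: Depot → P1 → P2 → P3 → Depot (or its reverse).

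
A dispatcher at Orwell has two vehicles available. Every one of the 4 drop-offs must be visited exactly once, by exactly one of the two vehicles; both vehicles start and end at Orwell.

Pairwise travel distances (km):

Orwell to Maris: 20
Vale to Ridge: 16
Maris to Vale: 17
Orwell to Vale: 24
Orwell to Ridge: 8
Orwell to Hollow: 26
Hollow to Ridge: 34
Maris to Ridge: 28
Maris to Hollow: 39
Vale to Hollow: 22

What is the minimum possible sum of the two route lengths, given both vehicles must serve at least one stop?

There are 2^3 − 1 = 7 ways to divide the 4 stops into two non-empty groups. For each, the best each vehicle can do is its own shortest tour through its group:
  {Maris} + {Vale, Hollow, Ridge}: 40 + 72 = 112
  {Vale} + {Maris, Hollow, Ridge}: 48 + 101 = 149
  {Maris, Vale} + {Hollow, Ridge}: 61 + 68 = 129
  {Hollow} + {Maris, Vale, Ridge}: 52 + 61 = 113
  {Maris, Hollow} + {Vale, Ridge}: 85 + 48 = 133
  {Vale, Hollow} + {Maris, Ridge}: 72 + 56 = 128
  … (7 splits in total)
  {Maris, Vale, Hollow} + {Ridge}: 85 + 16 = 101  ← best
Best: vehicle 1 Orwell → Maris → Vale → Hollow → Orwell = 85; vehicle 2 Orwell → Ridge → Orwell = 16; combined 101.

101 km — the smallest possible combined total.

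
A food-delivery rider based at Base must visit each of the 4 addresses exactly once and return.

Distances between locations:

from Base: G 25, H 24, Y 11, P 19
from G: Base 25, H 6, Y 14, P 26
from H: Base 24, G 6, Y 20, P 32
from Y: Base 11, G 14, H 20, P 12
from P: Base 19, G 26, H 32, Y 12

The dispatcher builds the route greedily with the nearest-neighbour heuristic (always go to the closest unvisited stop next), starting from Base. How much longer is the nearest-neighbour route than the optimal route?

Excess over optimum: 4.

Base: Y=11, P=19, H=24, G=25 ⇒ Y
Y: P=12, G=14, H=20 ⇒ P
P: G=26, H=32 ⇒ G
G: H=6 ⇒ H
NN route Base → Y → P → G → H → Base costs 79.
Optimal: Base → H → G → Y → P → Base costs 75 (by enumerating all 12 distinct tours).
Excess = 79 − 75 = 4.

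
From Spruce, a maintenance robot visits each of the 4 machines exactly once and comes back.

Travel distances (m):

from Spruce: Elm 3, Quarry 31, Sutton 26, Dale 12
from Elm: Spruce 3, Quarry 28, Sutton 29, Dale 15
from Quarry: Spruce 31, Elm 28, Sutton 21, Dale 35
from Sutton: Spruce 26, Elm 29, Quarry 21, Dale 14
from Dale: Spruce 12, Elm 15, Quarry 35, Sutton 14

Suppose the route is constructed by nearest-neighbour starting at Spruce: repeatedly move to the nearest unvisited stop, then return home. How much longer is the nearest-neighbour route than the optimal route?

From Spruce: Elm=3, Dale=12, Sutton=26, Quarry=31 → choose Elm (3).
From Elm: Dale=15, Quarry=28, Sutton=29 → choose Dale (15).
From Dale: Sutton=14, Quarry=35 → choose Sutton (14).
From Sutton: Quarry=21 → choose Quarry (21).
NN route Spruce → Elm → Dale → Sutton → Quarry → Spruce costs 84.
Optimal: Spruce → Elm → Quarry → Sutton → Dale → Spruce costs 78 (by enumerating all 12 distinct tours).
Excess = 84 − 78 = 6.

Excess over optimum: 6 m.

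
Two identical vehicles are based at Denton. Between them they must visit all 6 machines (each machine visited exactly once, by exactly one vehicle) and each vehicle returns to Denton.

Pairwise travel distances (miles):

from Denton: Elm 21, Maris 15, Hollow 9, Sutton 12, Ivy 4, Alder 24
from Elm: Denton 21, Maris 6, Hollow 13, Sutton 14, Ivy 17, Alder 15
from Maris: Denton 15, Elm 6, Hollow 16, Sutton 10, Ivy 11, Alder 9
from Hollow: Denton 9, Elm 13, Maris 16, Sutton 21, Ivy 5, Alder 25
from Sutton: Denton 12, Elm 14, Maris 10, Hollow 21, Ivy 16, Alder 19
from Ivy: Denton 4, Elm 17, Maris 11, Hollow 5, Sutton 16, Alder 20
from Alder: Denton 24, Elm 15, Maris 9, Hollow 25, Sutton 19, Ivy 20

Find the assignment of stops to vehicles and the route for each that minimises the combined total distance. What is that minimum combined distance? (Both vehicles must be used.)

76 miles — the smallest possible combined total.

Try each way of splitting the stops between the two vehicles (each non-empty) and, for each split, find the best tour for each vehicle:
  {Elm} + {Maris, Hollow, Sutton, Ivy, Alder}: 42 + 65 = 107
  {Maris} + {Elm, Hollow, Sutton, Ivy, Alder}: 30 + 68 = 98
  {Elm, Maris} + {Hollow, Sutton, Ivy, Alder}: 42 + 65 = 107
  {Hollow} + {Elm, Maris, Sutton, Ivy, Alder}: 18 + 65 = 83
  {Elm, Hollow} + {Maris, Sutton, Ivy, Alder}: 43 + 55 = 98
  {Maris, Hollow} + {Elm, Sutton, Ivy, Alder}: 40 + 65 = 105
  … (31 splits in total)
  {Ivy} + {Elm, Maris, Hollow, Sutton, Alder}: 8 + 68 = 76  ← best
Best: vehicle 1 Denton → Ivy → Denton = 8; vehicle 2 Denton → Hollow → Elm → Maris → Alder → Sutton → Denton = 68; combined 76.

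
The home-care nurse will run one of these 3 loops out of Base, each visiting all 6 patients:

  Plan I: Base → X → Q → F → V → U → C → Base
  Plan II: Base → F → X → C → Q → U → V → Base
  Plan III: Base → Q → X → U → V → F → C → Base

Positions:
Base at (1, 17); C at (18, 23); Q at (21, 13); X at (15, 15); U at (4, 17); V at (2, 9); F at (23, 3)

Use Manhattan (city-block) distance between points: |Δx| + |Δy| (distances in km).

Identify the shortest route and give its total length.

Plan I: 16 + 8 + 12 + 27 + 10 + 20 + 23 = 116
Plan II: 36 + 20 + 11 + 13 + 21 + 10 + 9 = 120
Plan III: 24 + 8 + 13 + 10 + 27 + 25 + 23 = 130

Shortest is Plan I, total 116 km.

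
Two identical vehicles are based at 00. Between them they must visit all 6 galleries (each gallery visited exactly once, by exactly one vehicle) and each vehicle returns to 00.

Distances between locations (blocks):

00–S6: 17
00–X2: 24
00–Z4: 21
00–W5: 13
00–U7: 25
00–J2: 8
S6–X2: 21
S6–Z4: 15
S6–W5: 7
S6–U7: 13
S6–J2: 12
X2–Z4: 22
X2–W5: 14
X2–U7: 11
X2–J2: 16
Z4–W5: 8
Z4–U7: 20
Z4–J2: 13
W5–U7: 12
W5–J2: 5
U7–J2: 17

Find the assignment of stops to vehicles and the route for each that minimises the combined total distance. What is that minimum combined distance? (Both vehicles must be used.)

100 blocks — the smallest possible combined total.

Try each way of splitting the stops between the two vehicles (each non-empty) and, for each split, find the best tour for each vehicle:
  {S6} + {X2, Z4, W5, U7, J2}: 34 + 76 = 110
  {X2} + {S6, Z4, W5, U7, J2}: 48 + 71 = 119
  {S6, X2} + {Z4, W5, U7, J2}: 62 + 66 = 128
  {Z4} + {S6, X2, W5, U7, J2}: 42 + 68 = 110
  {S6, Z4} + {X2, W5, U7, J2}: 53 + 60 = 113
  {X2, Z4} + {S6, W5, U7, J2}: 67 + 55 = 122
  … (31 splits in total)
  {S6, X2, Z4, W5, U7} + {J2}: 84 + 16 = 100  ← best
Best: vehicle 1 00 → S6 → U7 → X2 → Z4 → W5 → 00 = 84; vehicle 2 00 → J2 → 00 = 16; combined 100.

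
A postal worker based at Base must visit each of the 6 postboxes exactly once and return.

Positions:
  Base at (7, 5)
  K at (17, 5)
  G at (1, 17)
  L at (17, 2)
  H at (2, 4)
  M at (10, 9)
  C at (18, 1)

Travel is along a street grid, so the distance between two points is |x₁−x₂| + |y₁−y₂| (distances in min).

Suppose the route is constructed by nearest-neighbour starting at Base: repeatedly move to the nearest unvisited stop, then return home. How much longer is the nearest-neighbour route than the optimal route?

From Base: H=6, M=7, K=10, L=13, C=15, G=18 → choose H (6).
From H: M=13, G=14, K=16, L=17, C=19 → choose M (13).
From M: K=11, L=14, C=16, G=17 → choose K (11).
From K: L=3, C=5, G=28 → choose L (3).
From L: C=2, G=31 → choose C (2).
From C: G=33 → choose G (33).
NN route Base → H → M → K → L → C → G → Base costs 86.
Optimal: Base → K → L → C → M → G → H → Base costs 68 (by enumerating all 360 distinct tours).
Excess = 86 − 68 = 18.

Excess over optimum: 18 min.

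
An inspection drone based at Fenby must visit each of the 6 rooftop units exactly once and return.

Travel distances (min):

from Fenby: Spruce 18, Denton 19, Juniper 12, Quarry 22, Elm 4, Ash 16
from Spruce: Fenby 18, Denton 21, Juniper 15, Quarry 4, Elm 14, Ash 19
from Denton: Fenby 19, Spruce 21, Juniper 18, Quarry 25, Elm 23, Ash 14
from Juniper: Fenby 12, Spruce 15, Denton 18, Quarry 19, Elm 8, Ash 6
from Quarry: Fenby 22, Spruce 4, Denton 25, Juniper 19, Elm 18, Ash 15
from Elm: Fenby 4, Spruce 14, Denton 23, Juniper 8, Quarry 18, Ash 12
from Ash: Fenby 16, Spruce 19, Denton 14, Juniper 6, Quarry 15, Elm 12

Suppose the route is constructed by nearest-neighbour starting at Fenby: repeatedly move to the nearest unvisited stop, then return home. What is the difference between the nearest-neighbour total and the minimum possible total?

The nearest-neighbour route is 2 min longer than optimal.

From Fenby: Elm=4, Juniper=12, Ash=16, Spruce=18, Denton=19, Quarry=22 → choose Elm (4).
From Elm: Juniper=8, Ash=12, Spruce=14, Quarry=18, Denton=23 → choose Juniper (8).
From Juniper: Ash=6, Spruce=15, Denton=18, Quarry=19 → choose Ash (6).
From Ash: Denton=14, Quarry=15, Spruce=19 → choose Denton (14).
From Denton: Spruce=21, Quarry=25 → choose Spruce (21).
From Spruce: Quarry=4 → choose Quarry (4).
NN route Fenby → Elm → Juniper → Ash → Denton → Spruce → Quarry → Fenby costs 79.
Optimal: Fenby → Denton → Spruce → Quarry → Ash → Juniper → Elm → Fenby costs 77 (by enumerating all 360 distinct tours).
Excess = 79 − 77 = 2.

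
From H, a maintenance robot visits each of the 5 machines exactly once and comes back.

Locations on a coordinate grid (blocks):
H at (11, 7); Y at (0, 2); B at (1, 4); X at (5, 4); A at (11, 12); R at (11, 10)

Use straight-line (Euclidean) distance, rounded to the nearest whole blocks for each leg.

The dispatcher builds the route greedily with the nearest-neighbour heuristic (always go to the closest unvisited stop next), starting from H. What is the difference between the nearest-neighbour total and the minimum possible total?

H: R=3, A=5, X=7, B=10, Y=12 ⇒ R
R: A=2, X=8, B=12, Y=14 ⇒ A
A: X=10, B=13, Y=15 ⇒ X
X: B=4, Y=5 ⇒ B
B: Y=2 ⇒ Y
NN route H → R → A → X → B → Y → H costs 33.
Optimal: H → B → Y → X → A → R → H costs 32 (by enumerating all 60 distinct tours).
Excess = 33 − 32 = 1.

Excess over optimum: 1 blocks.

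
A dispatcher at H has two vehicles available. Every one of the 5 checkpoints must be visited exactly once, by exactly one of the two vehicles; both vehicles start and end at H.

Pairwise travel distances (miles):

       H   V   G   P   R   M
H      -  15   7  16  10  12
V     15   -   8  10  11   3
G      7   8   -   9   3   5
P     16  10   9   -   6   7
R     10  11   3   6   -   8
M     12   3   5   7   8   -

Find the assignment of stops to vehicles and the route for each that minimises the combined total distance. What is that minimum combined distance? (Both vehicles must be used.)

Minimum combined distance: 55 miles.

Check every non-empty split of the stops between the two vehicles; for each half take its own optimal tour:
  {V} + {G, P, R, M}: 30 + 35 = 65
  {G} + {V, P, R, M}: 14 + 41 = 55
  {V, G} + {P, R, M}: 30 + 35 = 65
  {P} + {V, G, R, M}: 32 + 36 = 68
  {V, P} + {G, R, M}: 41 + 30 = 71
  {G, P} + {V, R, M}: 32 + 36 = 68
  … (15 splits in total)
Best: vehicle 1 H → G → H = 14; vehicle 2 H → V → M → P → R → H = 41; combined 55.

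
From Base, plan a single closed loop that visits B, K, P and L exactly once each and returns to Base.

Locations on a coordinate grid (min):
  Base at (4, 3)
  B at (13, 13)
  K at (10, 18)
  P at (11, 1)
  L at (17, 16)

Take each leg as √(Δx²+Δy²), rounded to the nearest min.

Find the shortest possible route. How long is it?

Minimum total distance: 47 min.

There are 12 distinct closed tours to check (reversals are equivalent).
Base-B-K-P-L-Base: 13+6+17+16+18 = 70
Base-B-K-L-P-Base: 13+6+7+16+7 = 49
Base-B-P-K-L-Base: 13+12+17+7+18 = 67
Base-B-P-L-K-Base: 13+12+16+7+16 = 64
Base-B-L-K-P-Base: 13+5+7+17+7 = 49
Base-B-L-P-K-Base: 13+5+16+17+16 = 67
Base-K-B-P-L-Base: 16+6+12+16+18 = 68
Base-K-B-L-P-Base: 16+6+5+16+7 = 50
Base-K-P-B-L-Base: 16+17+12+5+18 = 68
Base-K-L-B-P-Base: 16+7+5+12+7 = 47
Base-P-B-K-L-Base: 7+12+6+7+18 = 50
Base-P-K-B-L-Base: 7+17+6+5+18 = 53
The minimum is 47.
One optimal route: Base → K → L → B → P → Base (or its reverse).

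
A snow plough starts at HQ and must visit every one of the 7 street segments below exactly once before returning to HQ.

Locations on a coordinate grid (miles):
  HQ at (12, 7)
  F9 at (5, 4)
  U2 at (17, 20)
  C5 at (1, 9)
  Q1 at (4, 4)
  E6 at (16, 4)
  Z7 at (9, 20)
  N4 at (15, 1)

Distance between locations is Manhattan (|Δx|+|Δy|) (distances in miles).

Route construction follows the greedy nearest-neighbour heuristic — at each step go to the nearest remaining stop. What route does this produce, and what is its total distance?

Total distance 78 miles via the nearest-neighbour route HQ → E6 → N4 → F9 → Q1 → C5 → Z7 → U2 → HQ.

At HQ the remaining stops are E6 7, N4 9, F9 10, Q1 11, C5 13, Z7 16, U2 18; go to E6.
At E6 the remaining stops are N4 4, F9 11, Q1 12, U2 17, C5 20, Z7 23; go to N4.
At N4 the remaining stops are F9 13, Q1 14, U2 21, C5 22, Z7 25; go to F9.
At F9 the remaining stops are Q1 1, C5 9, Z7 20, U2 28; go to Q1.
At Q1 the remaining stops are C5 8, Z7 21, U2 29; go to C5.
At C5 the remaining stops are Z7 19, U2 27; go to Z7.
At Z7 the remaining stops are U2 8; go to U2.
Return U2→HQ: 18.
Total = 7 + 4 + 13 + 1 + 8 + 19 + 8 + 18 = 78.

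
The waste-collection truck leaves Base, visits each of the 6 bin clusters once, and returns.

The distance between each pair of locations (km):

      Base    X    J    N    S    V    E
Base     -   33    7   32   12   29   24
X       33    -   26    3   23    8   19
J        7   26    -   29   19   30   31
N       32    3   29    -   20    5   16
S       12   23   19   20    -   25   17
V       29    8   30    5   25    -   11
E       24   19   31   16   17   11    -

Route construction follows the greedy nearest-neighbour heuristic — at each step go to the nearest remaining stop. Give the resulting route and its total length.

Total distance 95 km via the nearest-neighbour route Base → J → S → E → V → N → X → Base.

At Base the remaining stops are J 7, S 12, E 24, V 29, N 32, X 33; go to J.
At J the remaining stops are S 19, X 26, N 29, V 30, E 31; go to S.
At S the remaining stops are E 17, N 20, X 23, V 25; go to E.
At E the remaining stops are V 11, N 16, X 19; go to V.
At V the remaining stops are N 5, X 8; go to N.
At N the remaining stops are X 3; go to X.
Return X→Base: 33.
Total = 7 + 19 + 17 + 11 + 5 + 3 + 33 = 95.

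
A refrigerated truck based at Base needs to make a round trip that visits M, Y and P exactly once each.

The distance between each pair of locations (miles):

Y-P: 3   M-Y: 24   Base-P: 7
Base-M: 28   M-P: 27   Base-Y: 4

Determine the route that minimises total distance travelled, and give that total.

Base→M→Y→P→Base: 28+24+3+7 = 62
Base→M→P→Y→Base: 28+27+3+4 = 62
Base→Y→M→P→Base: 4+24+27+7 = 62
The minimum is 62.
One optimal route: Base → M → Y → P → Base (or its reverse).

Minimum total distance: 62 miles.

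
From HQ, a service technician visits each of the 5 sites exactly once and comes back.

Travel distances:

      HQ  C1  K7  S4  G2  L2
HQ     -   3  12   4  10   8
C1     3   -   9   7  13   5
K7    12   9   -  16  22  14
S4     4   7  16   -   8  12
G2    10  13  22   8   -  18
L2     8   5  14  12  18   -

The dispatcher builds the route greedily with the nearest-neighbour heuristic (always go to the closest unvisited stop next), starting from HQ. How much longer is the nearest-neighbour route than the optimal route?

Excess over optimum: 6.

HQ: C1=3, S4=4, L2=8, G2=10, K7=12 ⇒ C1
C1: L2=5, S4=7, K7=9, G2=13 ⇒ L2
L2: S4=12, K7=14, G2=18 ⇒ S4
S4: G2=8, K7=16 ⇒ G2
G2: K7=22 ⇒ K7
NN route HQ → C1 → L2 → S4 → G2 → K7 → HQ costs 62.
Optimal: HQ → C1 → K7 → L2 → S4 → G2 → HQ costs 56 (by enumerating all 60 distinct tours).
Excess = 62 − 56 = 6.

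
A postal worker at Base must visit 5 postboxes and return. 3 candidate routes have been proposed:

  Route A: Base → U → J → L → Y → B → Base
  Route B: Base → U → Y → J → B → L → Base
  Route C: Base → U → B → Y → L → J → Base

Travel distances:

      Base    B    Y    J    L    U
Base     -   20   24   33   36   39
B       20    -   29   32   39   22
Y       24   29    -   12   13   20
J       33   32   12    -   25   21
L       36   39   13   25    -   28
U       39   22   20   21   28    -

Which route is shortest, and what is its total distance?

Route A: 39 + 21 + 25 + 13 + 29 + 20 = 147
Route B: 39 + 20 + 12 + 32 + 39 + 36 = 178
Route C: 39 + 22 + 29 + 13 + 25 + 33 = 161

147 — Route A is the shortest.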